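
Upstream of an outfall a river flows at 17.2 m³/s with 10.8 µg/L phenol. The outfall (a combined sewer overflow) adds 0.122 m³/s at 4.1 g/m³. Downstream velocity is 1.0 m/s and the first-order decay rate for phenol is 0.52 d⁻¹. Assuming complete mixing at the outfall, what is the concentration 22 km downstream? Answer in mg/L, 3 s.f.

10.8 µg/L = 0.0108 mg/L.
After complete mixing, C₀ = (0.122·4.1 + 17.2·0.0108) / 17.32 = 0.0396 mg/L.
Travel time t = 2.2e+04 m / 1.0 m/s = 2.2e+04 s = 0.2546 d.
C = 0.0396·exp(−0.52·0.2546) = 0.0396·0.876 = 0.03469 mg/L.

0.0347 mg/L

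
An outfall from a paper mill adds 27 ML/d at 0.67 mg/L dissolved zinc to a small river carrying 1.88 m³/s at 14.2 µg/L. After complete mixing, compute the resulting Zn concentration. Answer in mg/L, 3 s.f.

0.108 mg/L

27 ML/d = 0.3125 m³/s.
14.2 µg/L = 0.0142 mg/L.
Flow-weighted mixing gives C = (0.3125·0.67 + 1.88·0.0142) / (0.3125 + 1.88) = 0.2361/2.192 = 0.1077 mg/L.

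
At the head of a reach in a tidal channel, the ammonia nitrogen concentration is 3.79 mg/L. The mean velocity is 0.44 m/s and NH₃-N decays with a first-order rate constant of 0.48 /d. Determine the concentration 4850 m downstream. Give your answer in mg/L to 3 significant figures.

Travel time t = 4850 m / 0.44 m/s = 4850/0.44 = 1.102e+04 s = 0.1276 d.
First-order decay: C = 3.79·exp(−0.48·0.1276) = 3.79·0.9406 = 3.565 mg/L.

3.56 mg/L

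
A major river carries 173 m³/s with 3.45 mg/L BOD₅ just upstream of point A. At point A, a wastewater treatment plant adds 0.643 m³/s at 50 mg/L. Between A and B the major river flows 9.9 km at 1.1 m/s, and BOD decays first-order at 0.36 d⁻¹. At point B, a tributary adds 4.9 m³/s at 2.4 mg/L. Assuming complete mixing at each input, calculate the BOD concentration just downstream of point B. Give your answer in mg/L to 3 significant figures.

After input A: C = (173·3.45 + 0.643·50) / 173.6 = 3.622 mg/L.
Over the 9.9 km reach to input B (t = 9000 s = 0.1042 d), decay gives C = 3.622·exp(−0.36·0.1042) = 3.489 mg/L.
After input B: C = (173.6·3.489 + 4.9·2.4) / 178.5 = 3.459 mg/L.

3.46 mg/L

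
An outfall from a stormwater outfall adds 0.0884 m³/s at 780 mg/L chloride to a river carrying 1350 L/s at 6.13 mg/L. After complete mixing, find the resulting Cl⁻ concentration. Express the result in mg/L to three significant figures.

53.7 mg/L

1350 L/s = 1.35 m³/s.
Conservation of mass across the mixing zone: C = (0.0884·780 + 1.35·6.13) / (0.0884 + 1.35) = 77.23/1.438 = 53.69 mg/L.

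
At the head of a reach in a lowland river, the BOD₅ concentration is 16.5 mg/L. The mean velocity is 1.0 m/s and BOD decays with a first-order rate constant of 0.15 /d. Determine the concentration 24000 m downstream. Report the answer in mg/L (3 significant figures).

Travel time t = 24000 m / 1.0 m/s = 2.4e+04/1.0 = 2.4e+04 s = 0.2778 d.
First-order decay: C = 16.5·exp(−0.15·0.2778) = 16.5·0.9592 = 15.83 mg/L.

15.8 mg/L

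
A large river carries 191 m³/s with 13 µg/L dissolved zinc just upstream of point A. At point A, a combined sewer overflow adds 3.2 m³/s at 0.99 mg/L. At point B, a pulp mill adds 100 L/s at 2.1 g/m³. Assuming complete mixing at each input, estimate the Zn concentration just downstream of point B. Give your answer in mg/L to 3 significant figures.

13 µg/L = 0.013 mg/L.
After input A: C = (191·0.013 + 3.2·0.99) / 194.2 = 0.0291 mg/L.
100 L/s = 0.1 m³/s.
After input B: C = (194.2·0.0291 + 0.1·2.1) / 194.3 = 0.03016 mg/L.

0.0302 mg/L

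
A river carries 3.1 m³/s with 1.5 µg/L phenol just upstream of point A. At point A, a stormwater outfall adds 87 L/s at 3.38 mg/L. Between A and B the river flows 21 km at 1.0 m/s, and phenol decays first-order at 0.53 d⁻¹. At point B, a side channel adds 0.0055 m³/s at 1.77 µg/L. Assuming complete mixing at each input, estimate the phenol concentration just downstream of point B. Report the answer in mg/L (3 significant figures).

0.0823 mg/L

1.5 µg/L = 0.0015 mg/L.
87 L/s = 0.087 m³/s.
After input A: C = (3.1·0.0015 + 0.087·3.38) / 3.187 = 0.09373 mg/L.
Over the 21 km reach to input B (t = 2.1e+04 s = 0.2431 d), decay gives C = 0.09373·exp(−0.53·0.2431) = 0.0824 mg/L.
1.77 µg/L = 0.00177 mg/L.
After input B: C = (3.187·0.0824 + 0.0055·0.00177) / 3.193 = 0.08226 mg/L.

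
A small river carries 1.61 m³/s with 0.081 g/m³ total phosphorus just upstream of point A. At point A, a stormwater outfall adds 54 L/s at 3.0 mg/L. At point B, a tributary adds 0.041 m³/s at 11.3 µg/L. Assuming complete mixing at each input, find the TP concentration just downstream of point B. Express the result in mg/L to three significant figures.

0.172 mg/L

54 L/s = 0.054 m³/s.
After input A: C = (1.61·0.081 + 0.054·3) / 1.664 = 0.1757 mg/L.
11.3 µg/L = 0.0113 mg/L.
After input B: C = (1.664·0.1757 + 0.041·0.0113) / 1.705 = 0.1718 mg/L.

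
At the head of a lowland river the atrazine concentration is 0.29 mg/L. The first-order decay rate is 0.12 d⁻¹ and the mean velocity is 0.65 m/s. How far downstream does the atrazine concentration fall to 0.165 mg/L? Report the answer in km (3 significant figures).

264 km

From C = C₀·e^(−kt), t = ln(C₀/C)/k = ln(0.29/0.165)/0.12 = 0.5639/0.12 = 4.699 d.
Distance = v·t = 0.65 m/s × 4.06e+05 s = 2.639e+05 m = 263.9 km.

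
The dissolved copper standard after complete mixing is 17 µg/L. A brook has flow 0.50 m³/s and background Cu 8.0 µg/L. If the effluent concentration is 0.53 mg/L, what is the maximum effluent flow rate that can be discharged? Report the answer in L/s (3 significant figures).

8.77 L/s

8.0 µg/L = 0.008 mg/L.
17 µg/L = 0.017 mg/L.
Mass balance at complete mixing: C_std·(Q_w + Q_r) = Q_w·C_e + Q_r·C_b.
Rearranging, Q_w = Q_r·(C_std − C_b)/(C_e − C_std) = 0.50·(0.017 − 0.008) / (0.53 − 0.017) = 0.008772 m³/s.
= 8.772 L/s.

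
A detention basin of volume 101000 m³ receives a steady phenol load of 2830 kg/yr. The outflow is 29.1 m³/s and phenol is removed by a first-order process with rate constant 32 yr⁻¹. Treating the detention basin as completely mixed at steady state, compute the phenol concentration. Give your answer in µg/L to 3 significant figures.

3.07 µg/L

Outflow Q = 29.1 m³/s × 3.156e+07 s/yr = 9.183e+08 m³/yr.
Steady-state CSTR mass balance: W = Q·C + k·V·C, so C = W/(Q + kV).
Q + kV = 9.183e+08 + 32·101000 = 9.216e+08 m³/yr.
C = 2830/9.216e+08 = 3.071e-06 kg/m³ = 0.003071 mg/L = 3.071 µg/L.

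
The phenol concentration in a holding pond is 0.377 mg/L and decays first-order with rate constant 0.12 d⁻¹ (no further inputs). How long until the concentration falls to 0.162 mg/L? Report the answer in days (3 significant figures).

7.04 d

t = ln(C₀/C)/k = ln(0.377/0.162)/0.12 = 0.8446/0.12 = 7.039 d.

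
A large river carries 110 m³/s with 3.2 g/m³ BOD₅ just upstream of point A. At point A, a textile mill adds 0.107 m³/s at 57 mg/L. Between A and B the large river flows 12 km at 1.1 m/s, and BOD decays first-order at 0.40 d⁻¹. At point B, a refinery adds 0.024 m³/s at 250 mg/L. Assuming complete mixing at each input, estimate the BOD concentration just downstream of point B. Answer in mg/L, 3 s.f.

3.15 mg/L

After input A: C = (110·3.2 + 0.107·57) / 110.1 = 3.252 mg/L.
Over the 12 km reach to input B (t = 1.091e+04 s = 0.1263 d), decay gives C = 3.252·exp(−0.40·0.1263) = 3.092 mg/L.
After input B: C = (110.1·3.092 + 0.024·250) / 110.1 = 3.146 mg/L.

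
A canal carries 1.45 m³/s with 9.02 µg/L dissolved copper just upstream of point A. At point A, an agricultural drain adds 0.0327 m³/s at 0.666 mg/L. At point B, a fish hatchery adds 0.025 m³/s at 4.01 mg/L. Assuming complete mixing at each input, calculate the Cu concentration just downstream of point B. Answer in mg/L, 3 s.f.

0.0896 mg/L

9.02 µg/L = 0.00902 mg/L.
After input A: C = (1.45·0.00902 + 0.0327·0.666) / 1.483 = 0.02351 mg/L.
After input B: C = (1.483·0.02351 + 0.025·4.01) / 1.508 = 0.08961 mg/L.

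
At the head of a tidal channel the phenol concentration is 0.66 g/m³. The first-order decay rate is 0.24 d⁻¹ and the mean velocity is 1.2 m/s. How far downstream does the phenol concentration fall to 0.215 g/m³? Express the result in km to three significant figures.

From C = C₀·e^(−kt), t = ln(C₀/C)/k = ln(0.66/0.215)/0.24 = 1.122/0.24 = 4.673 d.
Distance = v·t = 1.2 m/s × 4.038e+05 s = 4.845e+05 m = 484.5 km.

485 km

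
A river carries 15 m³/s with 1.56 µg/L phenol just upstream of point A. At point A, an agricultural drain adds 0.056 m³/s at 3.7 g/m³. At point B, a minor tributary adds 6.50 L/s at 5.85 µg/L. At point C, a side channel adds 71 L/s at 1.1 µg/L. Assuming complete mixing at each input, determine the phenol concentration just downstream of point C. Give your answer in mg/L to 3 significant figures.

0.0152 mg/L

1.56 µg/L = 0.00156 mg/L.
After input A: C = (15·0.00156 + 0.056·3.7) / 15.06 = 0.01532 mg/L.
6.50 L/s = 0.0065 m³/s.
5.85 µg/L = 0.00585 mg/L.
After input B: C = (15.06·0.01532 + 0.0065·0.00585) / 15.06 = 0.01531 mg/L.
71 L/s = 0.071 m³/s.
1.1 µg/L = 0.0011 mg/L.
After input C: C = (15.06·0.01531 + 0.071·0.0011) / 15.13 = 0.01525 mg/L.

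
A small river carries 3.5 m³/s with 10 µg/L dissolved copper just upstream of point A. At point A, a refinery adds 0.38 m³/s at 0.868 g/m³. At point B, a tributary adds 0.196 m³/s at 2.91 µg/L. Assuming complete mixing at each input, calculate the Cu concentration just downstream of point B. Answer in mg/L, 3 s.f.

0.0896 mg/L

10 µg/L = 0.01 mg/L.
After input A: C = (3.5·0.01 + 0.38·0.868) / 3.88 = 0.09403 mg/L.
2.91 µg/L = 0.00291 mg/L.
After input B: C = (3.88·0.09403 + 0.196·0.00291) / 4.076 = 0.08965 mg/L.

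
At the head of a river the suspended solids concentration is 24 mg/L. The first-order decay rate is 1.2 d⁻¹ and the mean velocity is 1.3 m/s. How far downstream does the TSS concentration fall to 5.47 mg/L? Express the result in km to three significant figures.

From C = C₀·e^(−kt), t = ln(C₀/C)/k = ln(24/5.47)/1.2 = 1.479/1.2 = 1.232 d.
Distance = v·t = 1.3 m/s × 1.065e+05 s = 1.384e+05 m = 138.4 km.

138 km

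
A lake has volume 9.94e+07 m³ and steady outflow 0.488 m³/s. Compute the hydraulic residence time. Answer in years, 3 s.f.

6.45 yr

Q = 0.488 m³/s × 3.156e+07 s/yr = 1.54e+07 m³/yr.
Hydraulic residence time τ = V/Q = 9.94e+07/1.54e+07 = 6.454 yr.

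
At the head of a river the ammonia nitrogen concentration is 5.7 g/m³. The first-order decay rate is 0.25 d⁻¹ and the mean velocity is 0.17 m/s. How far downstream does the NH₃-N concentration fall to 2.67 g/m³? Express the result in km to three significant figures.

From C = C₀·e^(−kt), t = ln(C₀/C)/k = ln(5.7/2.67)/0.25 = 0.7584/0.25 = 3.034 d.
Distance = v·t = 0.17 m/s × 2.621e+05 s = 4.456e+04 m = 44.56 km.

44.6 km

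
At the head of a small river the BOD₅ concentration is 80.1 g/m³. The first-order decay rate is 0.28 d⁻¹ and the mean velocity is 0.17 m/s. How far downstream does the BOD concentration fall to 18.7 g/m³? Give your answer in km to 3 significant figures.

76.3 km

From C = C₀·e^(−kt), t = ln(C₀/C)/k = ln(80.1/18.7)/0.28 = 1.455/0.28 = 5.196 d.
Distance = v·t = 0.17 m/s × 4.489e+05 s = 7.631e+04 m = 76.31 km.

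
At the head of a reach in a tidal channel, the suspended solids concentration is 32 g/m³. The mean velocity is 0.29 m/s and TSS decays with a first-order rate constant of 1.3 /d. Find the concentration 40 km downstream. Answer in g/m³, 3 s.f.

Travel time t = 40 km / 0.29 m/s = 4e+04/0.29 = 1.379e+05 s = 1.596 d.
First-order decay: C = 32·exp(−1.3·1.596) = 32·0.1255 = 4.016 g/m³.

4.02 g/m³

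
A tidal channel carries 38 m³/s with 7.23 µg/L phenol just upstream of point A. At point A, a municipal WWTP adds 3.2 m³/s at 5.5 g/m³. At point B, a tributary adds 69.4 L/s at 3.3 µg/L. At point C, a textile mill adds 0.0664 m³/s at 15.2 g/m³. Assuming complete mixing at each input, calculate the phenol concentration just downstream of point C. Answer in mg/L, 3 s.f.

7.23 µg/L = 0.00723 mg/L.
After input A: C = (38·0.00723 + 3.2·5.5) / 41.2 = 0.4339 mg/L.
69.4 L/s = 0.0694 m³/s.
3.3 µg/L = 0.0033 mg/L.
After input B: C = (41.2·0.4339 + 0.0694·0.0033) / 41.27 = 0.4331 mg/L.
After input C: C = (41.27·0.4331 + 0.0664·15.2) / 41.34 = 0.4568 mg/L.

0.457 mg/L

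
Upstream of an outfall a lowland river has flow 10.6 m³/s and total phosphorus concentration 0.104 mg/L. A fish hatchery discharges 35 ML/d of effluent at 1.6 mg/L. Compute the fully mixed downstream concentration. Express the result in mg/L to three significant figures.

35 ML/d = 0.4051 m³/s.
By mass balance at complete mixing, C = (0.4051·1.6 + 10.6·0.104) / (0.4051 + 10.6) = 1.751/11.01 = 0.1591 mg/L.

0.159 mg/L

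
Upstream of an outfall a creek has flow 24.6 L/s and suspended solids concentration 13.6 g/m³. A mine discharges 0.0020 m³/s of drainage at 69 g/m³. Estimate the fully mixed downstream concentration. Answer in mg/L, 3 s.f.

24.6 L/s = 0.0246 m³/s.
By mass balance at complete mixing, C = (0.002·69 + 0.0246·13.6) / (0.002 + 0.0246) = 0.4726/0.0266 = 17.77 mg/L.

17.8 mg/L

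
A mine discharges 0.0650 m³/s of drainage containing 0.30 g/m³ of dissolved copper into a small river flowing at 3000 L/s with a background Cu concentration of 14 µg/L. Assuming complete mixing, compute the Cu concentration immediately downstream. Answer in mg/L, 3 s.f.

3000 L/s = 3 m³/s.
14 µg/L = 0.014 mg/L.
By mass balance at complete mixing, C = (0.065·0.3 + 3·0.014) / (0.065 + 3) = 0.0615/3.065 = 0.02007 mg/L.

0.0201 mg/L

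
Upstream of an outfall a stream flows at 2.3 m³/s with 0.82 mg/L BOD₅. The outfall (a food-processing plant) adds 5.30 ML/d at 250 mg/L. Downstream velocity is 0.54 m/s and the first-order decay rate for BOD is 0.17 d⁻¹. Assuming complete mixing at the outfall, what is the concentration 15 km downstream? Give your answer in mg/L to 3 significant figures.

6.91 mg/L

5.30 ML/d = 0.06134 m³/s.
After complete mixing, C₀ = (0.06134·250 + 2.3·0.82) / 2.361 = 7.293 mg/L.
Travel time t = 1.5e+04 m / 0.54 m/s = 2.778e+04 s = 0.3215 d.
C = 7.293·exp(−0.17·0.3215) = 7.293·0.9468 = 6.905 mg/L.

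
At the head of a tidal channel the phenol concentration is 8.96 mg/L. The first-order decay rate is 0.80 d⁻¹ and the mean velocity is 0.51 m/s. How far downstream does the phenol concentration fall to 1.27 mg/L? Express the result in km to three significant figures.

From C = C₀·e^(−kt), t = ln(C₀/C)/k = ln(8.96/1.27)/0.80 = 1.954/0.80 = 2.442 d.
Distance = v·t = 0.51 m/s × 2.11e+05 s = 1.076e+05 m = 107.6 km.

108 km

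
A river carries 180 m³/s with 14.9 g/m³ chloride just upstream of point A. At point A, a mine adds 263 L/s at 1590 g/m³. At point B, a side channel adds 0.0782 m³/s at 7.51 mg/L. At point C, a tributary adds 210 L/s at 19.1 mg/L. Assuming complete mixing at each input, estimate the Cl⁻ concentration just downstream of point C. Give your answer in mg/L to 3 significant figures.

263 L/s = 0.263 m³/s.
After input A: C = (180·14.9 + 0.263·1590) / 180.3 = 17.2 mg/L.
After input B: C = (180.3·17.2 + 0.0782·7.51) / 180.3 = 17.19 mg/L.
210 L/s = 0.21 m³/s.
After input C: C = (180.3·17.19 + 0.21·19.1) / 180.6 = 17.2 mg/L.

17.2 mg/L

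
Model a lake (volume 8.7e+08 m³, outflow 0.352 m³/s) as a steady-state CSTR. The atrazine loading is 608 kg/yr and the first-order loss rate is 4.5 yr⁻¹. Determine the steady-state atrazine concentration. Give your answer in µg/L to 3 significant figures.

Outflow Q = 0.352 m³/s × 3.156e+07 s/yr = 1.111e+07 m³/yr.
Steady-state CSTR mass balance: W = Q·C + k·V·C, so C = W/(Q + kV).
Q + kV = 1.111e+07 + 4.5·8.7e+08 = 3.926e+09 m³/yr.
C = 608/3.926e+09 = 1.549e-07 kg/m³ = 0.0001549 mg/L = 0.1549 µg/L.

0.155 µg/L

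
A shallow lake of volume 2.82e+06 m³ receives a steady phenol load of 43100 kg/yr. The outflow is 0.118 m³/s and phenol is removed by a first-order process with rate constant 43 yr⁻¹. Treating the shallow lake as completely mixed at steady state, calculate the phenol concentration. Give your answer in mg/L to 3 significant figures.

0.345 mg/L

Outflow Q = 0.118 m³/s × 3.156e+07 s/yr = 3.724e+06 m³/yr.
Steady-state CSTR mass balance: W = Q·C + k·V·C, so C = W/(Q + kV).
Q + kV = 3.724e+06 + 43·2.82e+06 = 1.25e+08 m³/yr.
C = 43100/1.25e+08 = 0.0003448 kg/m³ = 0.3448 mg/L.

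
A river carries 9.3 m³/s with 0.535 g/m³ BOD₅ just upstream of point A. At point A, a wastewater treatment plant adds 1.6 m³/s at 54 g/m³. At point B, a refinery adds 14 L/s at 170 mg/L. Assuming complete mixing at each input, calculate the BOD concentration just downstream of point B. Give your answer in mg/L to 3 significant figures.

After input A: C = (9.3·0.535 + 1.6·54) / 10.9 = 8.383 mg/L.
14 L/s = 0.014 m³/s.
After input B: C = (10.9·8.383 + 0.014·170) / 10.91 = 8.59 mg/L.

8.59 mg/L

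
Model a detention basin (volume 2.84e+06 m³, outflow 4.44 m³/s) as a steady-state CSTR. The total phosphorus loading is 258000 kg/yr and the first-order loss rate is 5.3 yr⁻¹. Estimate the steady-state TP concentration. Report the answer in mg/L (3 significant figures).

Outflow Q = 4.44 m³/s × 3.156e+07 s/yr = 1.401e+08 m³/yr.
Steady-state CSTR mass balance: W = Q·C + k·V·C, so C = W/(Q + kV).
Q + kV = 1.401e+08 + 5.3·2.84e+06 = 1.552e+08 m³/yr.
C = 258000/1.552e+08 = 0.001663 kg/m³ = 1.663 mg/L.

1.66 mg/L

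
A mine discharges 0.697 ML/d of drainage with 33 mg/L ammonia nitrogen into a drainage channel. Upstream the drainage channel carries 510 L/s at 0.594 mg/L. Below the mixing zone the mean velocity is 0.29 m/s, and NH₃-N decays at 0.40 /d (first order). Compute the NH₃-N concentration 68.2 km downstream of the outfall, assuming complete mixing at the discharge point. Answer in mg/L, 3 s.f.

0.370 mg/L

0.697 ML/d = 0.008067 m³/s.
510 L/s = 0.51 m³/s.
After complete mixing, C₀ = (0.008067·33 + 0.51·0.594) / 0.5181 = 1.099 mg/L.
Travel time t = 6.82e+04 m / 0.29 m/s = 2.352e+05 s = 2.722 d.
C = 1.099·exp(−0.40·2.722) = 1.099·0.3366 = 0.3698 mg/L.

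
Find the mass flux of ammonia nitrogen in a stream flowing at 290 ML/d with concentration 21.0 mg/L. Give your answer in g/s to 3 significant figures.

290 ML/d = 3.356 m³/s.
Mass flux = Q·C = 3.356 m³/s × 21 g/m³ = 70.49 g/s.

70.5 g/s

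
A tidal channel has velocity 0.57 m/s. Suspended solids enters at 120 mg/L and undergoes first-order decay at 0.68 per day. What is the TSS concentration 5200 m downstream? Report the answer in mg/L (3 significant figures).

112 mg/L

Travel time t = 5200 m / 0.57 m/s = 5200/0.57 = 9123 s = 0.1056 d.
First-order decay: C = 120·exp(−0.68·0.1056) = 120·0.9307 = 111.7 mg/L.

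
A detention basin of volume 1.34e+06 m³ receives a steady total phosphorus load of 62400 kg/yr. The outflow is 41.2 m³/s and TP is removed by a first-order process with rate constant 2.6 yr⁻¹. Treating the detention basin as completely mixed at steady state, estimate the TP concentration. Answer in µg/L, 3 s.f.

Outflow Q = 41.2 m³/s × 3.156e+07 s/yr = 1.3e+09 m³/yr.
Steady-state CSTR mass balance: W = Q·C + k·V·C, so C = W/(Q + kV).
Q + kV = 1.3e+09 + 2.6·1.34e+06 = 1.304e+09 m³/yr.
C = 62400/1.304e+09 = 4.787e-05 kg/m³ = 0.04787 mg/L = 47.87 µg/L.

47.9 µg/L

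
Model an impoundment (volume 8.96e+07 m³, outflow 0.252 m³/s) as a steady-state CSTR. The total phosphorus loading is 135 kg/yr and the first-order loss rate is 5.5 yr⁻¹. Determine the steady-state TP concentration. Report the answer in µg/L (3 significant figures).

Outflow Q = 0.252 m³/s × 3.156e+07 s/yr = 7.953e+06 m³/yr.
Steady-state CSTR mass balance: W = Q·C + k·V·C, so C = W/(Q + kV).
Q + kV = 7.953e+06 + 5.5·8.96e+07 = 5.008e+08 m³/yr.
C = 135/5.008e+08 = 2.696e-07 kg/m³ = 0.0002696 mg/L = 0.2696 µg/L.

0.270 µg/L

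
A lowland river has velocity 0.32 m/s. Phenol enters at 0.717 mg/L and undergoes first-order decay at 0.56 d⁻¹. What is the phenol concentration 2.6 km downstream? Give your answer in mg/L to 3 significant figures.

Travel time t = 2.6 km / 0.32 m/s = 2600/0.32 = 8125 s = 0.09404 d.
First-order decay: C = 0.717·exp(−0.56·0.09404) = 0.717·0.9487 = 0.6802 mg/L.

0.680 mg/L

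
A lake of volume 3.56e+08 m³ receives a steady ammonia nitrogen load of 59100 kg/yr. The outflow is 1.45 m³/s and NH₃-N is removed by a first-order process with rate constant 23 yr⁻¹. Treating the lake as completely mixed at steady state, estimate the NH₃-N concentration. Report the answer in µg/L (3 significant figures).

Outflow Q = 1.45 m³/s × 3.156e+07 s/yr = 4.576e+07 m³/yr.
Steady-state CSTR mass balance: W = Q·C + k·V·C, so C = W/(Q + kV).
Q + kV = 4.576e+07 + 23·3.56e+08 = 8.234e+09 m³/yr.
C = 59100/8.234e+09 = 7.178e-06 kg/m³ = 0.007178 mg/L = 7.178 µg/L.

7.18 µg/L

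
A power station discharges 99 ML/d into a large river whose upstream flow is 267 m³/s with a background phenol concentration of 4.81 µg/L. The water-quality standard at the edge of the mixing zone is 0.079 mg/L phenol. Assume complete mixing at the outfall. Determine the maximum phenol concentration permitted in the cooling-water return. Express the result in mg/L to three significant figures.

99 ML/d = 1.146 m³/s.
4.81 µg/L = 0.00481 mg/L.
Mass balance: 0.079·268.1 = 1.146·Cₑ + 267·0.00481.
Cₑ = (21.18 − 1.284) / 1.146 = 17.37 mg/L.

17.4 mg/L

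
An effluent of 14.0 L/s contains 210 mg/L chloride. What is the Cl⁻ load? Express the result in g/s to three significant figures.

2.94 g/s

14.0 L/s = 0.014 m³/s.
Mass flux = Q·C = 0.014 m³/s × 210 g/m³ = 2.94 g/s.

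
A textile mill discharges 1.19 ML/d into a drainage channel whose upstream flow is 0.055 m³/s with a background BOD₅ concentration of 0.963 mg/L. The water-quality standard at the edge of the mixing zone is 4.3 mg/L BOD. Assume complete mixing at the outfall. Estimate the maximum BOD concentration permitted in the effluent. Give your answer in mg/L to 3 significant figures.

17.6 mg/L

1.19 ML/d = 0.01377 m³/s.
Mass balance: 4.3·0.06877 = 0.01377·Cₑ + 0.055·0.963.
Cₑ = (0.2957 − 0.05296) / 0.01377 = 17.63 mg/L.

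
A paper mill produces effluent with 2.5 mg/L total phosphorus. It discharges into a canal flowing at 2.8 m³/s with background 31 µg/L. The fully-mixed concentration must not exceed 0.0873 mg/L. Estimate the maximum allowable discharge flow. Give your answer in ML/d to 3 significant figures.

31 µg/L = 0.031 mg/L.
Mass balance at complete mixing: C_std·(Q_w + Q_r) = Q_w·C_e + Q_r·C_b.
Rearranging, Q_w = Q_r·(C_std − C_b)/(C_e − C_std) = 2.8·(0.0873 − 0.031) / (2.5 − 0.0873) = 0.06534 m³/s.
= 5.645 ML/d.

5.65 ML/d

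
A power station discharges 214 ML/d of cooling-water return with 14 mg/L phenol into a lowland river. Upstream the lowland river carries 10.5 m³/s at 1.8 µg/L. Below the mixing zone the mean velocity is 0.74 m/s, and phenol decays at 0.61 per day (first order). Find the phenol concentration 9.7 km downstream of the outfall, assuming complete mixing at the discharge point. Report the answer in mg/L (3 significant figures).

214 ML/d = 2.477 m³/s.
1.8 µg/L = 0.0018 mg/L.
After complete mixing, C₀ = (2.477·14 + 10.5·0.0018) / 12.98 = 2.674 mg/L.
Travel time t = 9700 m / 0.74 m/s = 1.311e+04 s = 0.1517 d.
C = 2.674·exp(−0.61·0.1517) = 2.674·0.9116 = 2.437 mg/L.

2.44 mg/L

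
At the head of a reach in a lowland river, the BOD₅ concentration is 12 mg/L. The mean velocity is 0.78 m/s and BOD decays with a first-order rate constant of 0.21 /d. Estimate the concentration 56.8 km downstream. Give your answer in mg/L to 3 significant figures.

10.1 mg/L

Travel time t = 56.8 km / 0.78 m/s = 5.68e+04/0.78 = 7.282e+04 s = 0.8428 d.
First-order decay: C = 12·exp(−0.21·0.8428) = 12·0.8378 = 10.05 mg/L.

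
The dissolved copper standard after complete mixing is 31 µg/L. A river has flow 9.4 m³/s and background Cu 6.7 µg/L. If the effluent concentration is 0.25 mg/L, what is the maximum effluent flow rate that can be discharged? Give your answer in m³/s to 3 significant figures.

6.7 µg/L = 0.0067 mg/L.
31 µg/L = 0.031 mg/L.
Mass balance at complete mixing: C_std·(Q_w + Q_r) = Q_w·C_e + Q_r·C_b.
Rearranging, Q_w = Q_r·(C_std − C_b)/(C_e − C_std) = 9.4·(0.031 − 0.0067) / (0.25 − 0.031) = 1.043 m³/s.

1.04 m³/s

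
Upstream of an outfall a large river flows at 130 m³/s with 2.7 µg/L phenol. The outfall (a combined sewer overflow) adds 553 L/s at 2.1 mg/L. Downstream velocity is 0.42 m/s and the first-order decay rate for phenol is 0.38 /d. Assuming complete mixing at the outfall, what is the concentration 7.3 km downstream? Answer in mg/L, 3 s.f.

0.0107 mg/L

553 L/s = 0.553 m³/s.
2.7 µg/L = 0.0027 mg/L.
After complete mixing, C₀ = (0.553·2.1 + 130·0.0027) / 130.6 = 0.01158 mg/L.
Travel time t = 7300 m / 0.42 m/s = 1.738e+04 s = 0.2012 d.
C = 0.01158·exp(−0.38·0.2012) = 0.01158·0.9264 = 0.01073 mg/L.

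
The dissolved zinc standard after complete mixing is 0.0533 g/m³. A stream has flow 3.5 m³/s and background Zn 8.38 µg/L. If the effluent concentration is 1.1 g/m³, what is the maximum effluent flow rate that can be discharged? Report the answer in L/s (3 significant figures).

150 L/s

8.38 µg/L = 0.00838 mg/L.
Mass balance at complete mixing: C_std·(Q_w + Q_r) = Q_w·C_e + Q_r·C_b.
Rearranging, Q_w = Q_r·(C_std − C_b)/(C_e − C_std) = 3.5·(0.0533 − 0.00838) / (1.1 − 0.0533) = 0.1502 m³/s.
= 150.2 L/s.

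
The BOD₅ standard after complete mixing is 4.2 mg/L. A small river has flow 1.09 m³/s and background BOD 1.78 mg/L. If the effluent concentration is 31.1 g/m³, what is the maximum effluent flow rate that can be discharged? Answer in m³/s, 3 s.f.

Mass balance at complete mixing: C_std·(Q_w + Q_r) = Q_w·C_e + Q_r·C_b.
Rearranging, Q_w = Q_r·(C_std − C_b)/(C_e − C_std) = 1.09·(4.2 − 1.78) / (31.1 − 4.2) = 0.09806 m³/s.

0.0981 m³/s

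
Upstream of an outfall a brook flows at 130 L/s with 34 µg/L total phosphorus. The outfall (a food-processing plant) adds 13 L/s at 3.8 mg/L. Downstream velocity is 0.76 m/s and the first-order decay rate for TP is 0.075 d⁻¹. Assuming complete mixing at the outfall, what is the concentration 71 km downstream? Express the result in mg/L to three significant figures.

0.347 mg/L

13 L/s = 0.013 m³/s.
130 L/s = 0.13 m³/s.
34 µg/L = 0.034 mg/L.
After complete mixing, C₀ = (0.013·3.8 + 0.13·0.034) / 0.143 = 0.3764 mg/L.
Travel time t = 7.1e+04 m / 0.76 m/s = 9.342e+04 s = 1.081 d.
C = 0.3764·exp(−0.075·1.081) = 0.3764·0.9221 = 0.347 mg/L.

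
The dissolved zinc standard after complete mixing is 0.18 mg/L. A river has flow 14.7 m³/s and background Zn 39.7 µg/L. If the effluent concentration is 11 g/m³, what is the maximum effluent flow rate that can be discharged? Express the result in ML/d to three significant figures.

39.7 µg/L = 0.0397 mg/L.
Mass balance at complete mixing: C_std·(Q_w + Q_r) = Q_w·C_e + Q_r·C_b.
Rearranging, Q_w = Q_r·(C_std − C_b)/(C_e − C_std) = 14.7·(0.18 − 0.0397) / (11 − 0.18) = 0.1906 m³/s.
= 16.47 ML/d.

16.5 ML/d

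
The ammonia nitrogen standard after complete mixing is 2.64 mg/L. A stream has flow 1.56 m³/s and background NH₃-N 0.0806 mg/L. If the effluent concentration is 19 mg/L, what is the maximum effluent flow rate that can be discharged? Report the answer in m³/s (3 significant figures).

0.244 m³/s

Mass balance at complete mixing: C_std·(Q_w + Q_r) = Q_w·C_e + Q_r·C_b.
Rearranging, Q_w = Q_r·(C_std − C_b)/(C_e − C_std) = 1.56·(2.64 − 0.0806) / (19 − 2.64) = 0.2441 m³/s.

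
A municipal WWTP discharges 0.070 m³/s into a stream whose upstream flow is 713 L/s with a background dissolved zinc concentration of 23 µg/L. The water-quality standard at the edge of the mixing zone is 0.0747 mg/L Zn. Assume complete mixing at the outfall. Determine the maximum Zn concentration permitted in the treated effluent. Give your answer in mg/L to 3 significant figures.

713 L/s = 0.713 m³/s.
23 µg/L = 0.023 mg/L.
Mass balance: 0.0747·0.783 = 0.07·Cₑ + 0.713·0.023.
Cₑ = (0.05849 − 0.0164) / 0.07 = 0.6013 mg/L.

0.601 mg/L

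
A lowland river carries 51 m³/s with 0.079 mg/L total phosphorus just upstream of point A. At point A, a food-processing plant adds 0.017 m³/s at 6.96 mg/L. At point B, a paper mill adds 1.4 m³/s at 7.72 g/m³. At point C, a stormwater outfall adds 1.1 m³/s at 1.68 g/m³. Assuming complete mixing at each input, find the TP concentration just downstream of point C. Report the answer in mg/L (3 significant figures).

After input A: C = (51·0.079 + 0.017·6.96) / 51.02 = 0.08129 mg/L.
After input B: C = (51.02·0.08129 + 1.4·7.72) / 52.42 = 0.2853 mg/L.
After input C: C = (52.42·0.2853 + 1.1·1.68) / 53.52 = 0.314 mg/L.

0.314 mg/L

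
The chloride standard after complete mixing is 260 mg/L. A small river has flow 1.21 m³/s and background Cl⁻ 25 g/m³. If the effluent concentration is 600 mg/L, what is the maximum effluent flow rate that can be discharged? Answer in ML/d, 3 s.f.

72.3 ML/d

Mass balance at complete mixing: C_std·(Q_w + Q_r) = Q_w·C_e + Q_r·C_b.
Rearranging, Q_w = Q_r·(C_std − C_b)/(C_e − C_std) = 1.21·(260 − 25) / (600 − 260) = 0.8363 m³/s.
= 72.26 ML/d.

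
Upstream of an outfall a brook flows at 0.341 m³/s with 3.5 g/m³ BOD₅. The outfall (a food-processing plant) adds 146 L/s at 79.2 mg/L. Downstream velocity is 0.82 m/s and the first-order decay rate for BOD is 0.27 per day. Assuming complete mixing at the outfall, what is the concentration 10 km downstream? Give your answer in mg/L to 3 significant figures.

146 L/s = 0.146 m³/s.
After complete mixing, C₀ = (0.146·79.2 + 0.341·3.5) / 0.487 = 26.19 mg/L.
Travel time t = 1e+04 m / 0.82 m/s = 1.22e+04 s = 0.1411 d.
C = 26.19·exp(−0.27·0.1411) = 26.19·0.9626 = 25.21 mg/L.

25.2 mg/L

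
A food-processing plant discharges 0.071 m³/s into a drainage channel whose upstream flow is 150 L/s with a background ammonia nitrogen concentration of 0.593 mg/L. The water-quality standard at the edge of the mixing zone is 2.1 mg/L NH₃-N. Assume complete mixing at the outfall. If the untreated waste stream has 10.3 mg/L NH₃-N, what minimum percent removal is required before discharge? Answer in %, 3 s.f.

150 L/s = 0.15 m³/s.
Mass balance: 2.1·0.221 = 0.071·Cₑ + 0.15·0.593.
Cₑ = (0.4641 − 0.08895) / 0.071 = 5.284 mg/L.
Required removal = 1 − 5.284/10.3 = 48.7 %.

48.7 %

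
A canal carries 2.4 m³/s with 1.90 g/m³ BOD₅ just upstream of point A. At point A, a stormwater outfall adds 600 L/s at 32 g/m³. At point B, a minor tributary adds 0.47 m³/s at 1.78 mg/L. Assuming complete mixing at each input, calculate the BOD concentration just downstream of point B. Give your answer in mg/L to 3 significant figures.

600 L/s = 0.6 m³/s.
After input A: C = (2.4·1.9 + 0.6·32) / 3 = 7.92 mg/L.
After input B: C = (3·7.92 + 0.47·1.78) / 3.47 = 7.088 mg/L.

7.09 mg/L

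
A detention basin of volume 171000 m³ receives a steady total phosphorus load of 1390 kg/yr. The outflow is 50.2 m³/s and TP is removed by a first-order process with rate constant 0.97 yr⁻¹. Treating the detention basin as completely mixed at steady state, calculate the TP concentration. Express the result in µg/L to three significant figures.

0.877 µg/L

Outflow Q = 50.2 m³/s × 3.156e+07 s/yr = 1.584e+09 m³/yr.
Steady-state CSTR mass balance: W = Q·C + k·V·C, so C = W/(Q + kV).
Q + kV = 1.584e+09 + 0.97·171000 = 1.584e+09 m³/yr.
C = 1390/1.584e+09 = 8.773e-07 kg/m³ = 0.0008773 mg/L = 0.8773 µg/L.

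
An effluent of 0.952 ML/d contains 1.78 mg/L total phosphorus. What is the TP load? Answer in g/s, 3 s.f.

0.952 ML/d = 0.01102 m³/s.
Mass flux = Q·C = 0.01102 m³/s × 1.78 g/m³ = 0.01961 g/s.

0.0196 g/s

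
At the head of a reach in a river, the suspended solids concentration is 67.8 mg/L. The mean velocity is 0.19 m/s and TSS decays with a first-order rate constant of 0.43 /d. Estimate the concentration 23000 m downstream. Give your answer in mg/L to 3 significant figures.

Travel time t = 23000 m / 0.19 m/s = 2.3e+04/0.19 = 1.211e+05 s = 1.401 d.
First-order decay: C = 67.8·exp(−0.43·1.401) = 67.8·0.5475 = 37.12 mg/L.

37.1 mg/L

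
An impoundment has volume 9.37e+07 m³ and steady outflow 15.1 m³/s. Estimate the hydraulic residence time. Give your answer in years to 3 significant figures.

0.197 yr

Q = 15.1 m³/s × 3.156e+07 s/yr = 4.765e+08 m³/yr.
Hydraulic residence time τ = V/Q = 9.37e+07/4.765e+08 = 0.1966 yr.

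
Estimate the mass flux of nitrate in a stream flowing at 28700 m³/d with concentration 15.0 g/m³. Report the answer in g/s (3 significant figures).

28700 m³/d = 0.3322 m³/s.
Mass flux = Q·C = 0.3322 m³/s × 15 g/m³ = 4.983 g/s.

4.98 g/s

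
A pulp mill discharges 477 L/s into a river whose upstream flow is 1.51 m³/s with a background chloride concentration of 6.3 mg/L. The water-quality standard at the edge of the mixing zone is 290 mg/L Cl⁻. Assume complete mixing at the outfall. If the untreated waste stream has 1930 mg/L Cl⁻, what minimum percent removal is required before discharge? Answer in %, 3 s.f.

477 L/s = 0.477 m³/s.
Mass balance: 290·1.987 = 0.477·Cₑ + 1.51·6.3.
Cₑ = (576.2 − 9.513) / 0.477 = 1188 mg/L.
Required removal = 1 − 1188/1930 = 38.44 %.

38.4 %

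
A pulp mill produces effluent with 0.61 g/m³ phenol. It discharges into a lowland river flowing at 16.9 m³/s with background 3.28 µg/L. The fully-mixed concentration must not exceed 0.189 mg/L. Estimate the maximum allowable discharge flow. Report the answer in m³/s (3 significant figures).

7.46 m³/s

3.28 µg/L = 0.00328 mg/L.
Mass balance at complete mixing: C_std·(Q_w + Q_r) = Q_w·C_e + Q_r·C_b.
Rearranging, Q_w = Q_r·(C_std − C_b)/(C_e − C_std) = 16.9·(0.189 − 0.00328) / (0.61 − 0.189) = 7.455 m³/s.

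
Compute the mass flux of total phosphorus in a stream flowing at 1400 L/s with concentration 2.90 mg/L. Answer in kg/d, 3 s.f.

1400 L/s = 1.4 m³/s.
Mass flux = Q·C = 1.4 m³/s × 2.9 g/m³ = 4.06 g/s.
= 4.06 g/s × 86.4 = 350.8 kg/d.

351 kg/d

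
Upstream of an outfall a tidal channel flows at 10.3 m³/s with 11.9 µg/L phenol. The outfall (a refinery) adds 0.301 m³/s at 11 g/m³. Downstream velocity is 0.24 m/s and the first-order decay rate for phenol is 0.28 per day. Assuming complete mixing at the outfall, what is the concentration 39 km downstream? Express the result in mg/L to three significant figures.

0.191 mg/L

11.9 µg/L = 0.0119 mg/L.
After complete mixing, C₀ = (0.301·11 + 10.3·0.0119) / 10.6 = 0.3239 mg/L.
Travel time t = 3.9e+04 m / 0.24 m/s = 1.625e+05 s = 1.881 d.
C = 0.3239·exp(−0.28·1.881) = 0.3239·0.5906 = 0.1913 mg/L.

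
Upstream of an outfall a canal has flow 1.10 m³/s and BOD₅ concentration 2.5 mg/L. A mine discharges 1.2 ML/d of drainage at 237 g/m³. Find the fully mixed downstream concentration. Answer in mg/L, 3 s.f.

5.42 mg/L

1.2 ML/d = 0.01389 m³/s.
By mass balance at complete mixing, C = (0.01389·237 + 1.1·2.5) / (0.01389 + 1.1) = 6.042/1.114 = 5.424 mg/L.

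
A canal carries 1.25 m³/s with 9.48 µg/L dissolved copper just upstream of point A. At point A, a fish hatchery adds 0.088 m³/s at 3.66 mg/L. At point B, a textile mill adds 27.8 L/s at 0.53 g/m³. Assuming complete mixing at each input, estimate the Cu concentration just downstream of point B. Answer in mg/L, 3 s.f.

9.48 µg/L = 0.00948 mg/L.
After input A: C = (1.25·0.00948 + 0.088·3.66) / 1.338 = 0.2496 mg/L.
27.8 L/s = 0.0278 m³/s.
After input B: C = (1.338·0.2496 + 0.0278·0.53) / 1.366 = 0.2553 mg/L.

0.255 mg/L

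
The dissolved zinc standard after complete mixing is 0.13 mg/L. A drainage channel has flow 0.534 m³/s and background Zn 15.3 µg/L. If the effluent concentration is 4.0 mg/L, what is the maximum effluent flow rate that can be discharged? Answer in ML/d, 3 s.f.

1.37 ML/d

15.3 µg/L = 0.0153 mg/L.
Mass balance at complete mixing: C_std·(Q_w + Q_r) = Q_w·C_e + Q_r·C_b.
Rearranging, Q_w = Q_r·(C_std − C_b)/(C_e − C_std) = 0.534·(0.13 − 0.0153) / (4 − 0.13) = 0.01583 m³/s.
= 1.367 ML/d.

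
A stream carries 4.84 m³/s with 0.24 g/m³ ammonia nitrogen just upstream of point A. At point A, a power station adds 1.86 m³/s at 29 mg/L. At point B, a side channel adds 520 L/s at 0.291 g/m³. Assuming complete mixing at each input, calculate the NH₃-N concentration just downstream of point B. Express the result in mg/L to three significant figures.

After input A: C = (4.84·0.24 + 1.86·29) / 6.7 = 8.224 mg/L.
520 L/s = 0.52 m³/s.
After input B: C = (6.7·8.224 + 0.52·0.291) / 7.22 = 7.653 mg/L.

7.65 mg/L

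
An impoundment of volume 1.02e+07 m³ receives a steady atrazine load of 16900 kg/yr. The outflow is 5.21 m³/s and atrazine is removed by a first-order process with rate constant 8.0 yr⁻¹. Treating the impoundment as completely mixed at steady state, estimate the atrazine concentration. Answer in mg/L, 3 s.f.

Outflow Q = 5.21 m³/s × 3.156e+07 s/yr = 1.644e+08 m³/yr.
Steady-state CSTR mass balance: W = Q·C + k·V·C, so C = W/(Q + kV).
Q + kV = 1.644e+08 + 8.0·1.02e+07 = 2.46e+08 m³/yr.
C = 16900/2.46e+08 = 6.869e-05 kg/m³ = 0.06869 mg/L.

0.0687 mg/L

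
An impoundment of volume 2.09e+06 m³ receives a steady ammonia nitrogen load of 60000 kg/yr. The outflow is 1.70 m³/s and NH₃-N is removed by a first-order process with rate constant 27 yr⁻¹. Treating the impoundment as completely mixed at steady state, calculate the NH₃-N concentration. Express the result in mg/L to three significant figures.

Outflow Q = 1.70 m³/s × 3.156e+07 s/yr = 5.365e+07 m³/yr.
Steady-state CSTR mass balance: W = Q·C + k·V·C, so C = W/(Q + kV).
Q + kV = 5.365e+07 + 27·2.09e+06 = 1.101e+08 m³/yr.
C = 60000/1.101e+08 = 0.0005451 kg/m³ = 0.5451 mg/L.

0.545 mg/L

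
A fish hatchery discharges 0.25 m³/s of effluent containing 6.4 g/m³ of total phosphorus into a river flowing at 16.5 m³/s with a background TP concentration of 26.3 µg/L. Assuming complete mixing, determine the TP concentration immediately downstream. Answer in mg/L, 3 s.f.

26.3 µg/L = 0.0263 mg/L.
Conservation of mass across the mixing zone: C = (0.25·6.4 + 16.5·0.0263) / (0.25 + 16.5) = 2.034/16.75 = 0.1214 mg/L.

0.121 mg/L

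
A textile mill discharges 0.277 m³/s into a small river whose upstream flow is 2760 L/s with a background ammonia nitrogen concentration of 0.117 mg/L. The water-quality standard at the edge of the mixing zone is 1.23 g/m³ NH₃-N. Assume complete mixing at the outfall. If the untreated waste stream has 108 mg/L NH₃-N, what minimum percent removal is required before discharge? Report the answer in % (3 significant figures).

88.6 %

2760 L/s = 2.76 m³/s.
Mass balance: 1.23·3.037 = 0.277·Cₑ + 2.76·0.117.
Cₑ = (3.736 − 0.3229) / 0.277 = 12.32 mg/L.
Required removal = 1 − 12.32/108 = 88.59 %.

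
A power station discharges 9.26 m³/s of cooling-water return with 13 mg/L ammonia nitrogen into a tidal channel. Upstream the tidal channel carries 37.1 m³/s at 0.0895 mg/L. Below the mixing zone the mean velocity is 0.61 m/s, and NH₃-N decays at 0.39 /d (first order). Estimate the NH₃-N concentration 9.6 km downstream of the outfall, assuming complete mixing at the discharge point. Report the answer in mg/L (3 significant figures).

2.49 mg/L

After complete mixing, C₀ = (9.26·13 + 37.1·0.0895) / 46.36 = 2.668 mg/L.
Travel time t = 9600 m / 0.61 m/s = 1.574e+04 s = 0.1821 d.
C = 2.668·exp(−0.39·0.1821) = 2.668·0.9314 = 2.485 mg/L.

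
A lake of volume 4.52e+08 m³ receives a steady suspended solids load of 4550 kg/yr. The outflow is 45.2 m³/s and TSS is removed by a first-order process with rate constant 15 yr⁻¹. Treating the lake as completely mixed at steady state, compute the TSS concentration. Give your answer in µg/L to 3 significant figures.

0.554 µg/L

Outflow Q = 45.2 m³/s × 3.156e+07 s/yr = 1.426e+09 m³/yr.
Steady-state CSTR mass balance: W = Q·C + k·V·C, so C = W/(Q + kV).
Q + kV = 1.426e+09 + 15·4.52e+08 = 8.206e+09 m³/yr.
C = 4550/8.206e+09 = 5.544e-07 kg/m³ = 0.0005544 mg/L = 0.5544 µg/L.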